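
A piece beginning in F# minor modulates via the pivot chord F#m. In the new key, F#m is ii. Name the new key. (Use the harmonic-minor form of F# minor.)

The numeral ii denotes a minor triad on scale degree 2. With F# on degree 2, the tonic of the new key is E.
Degree 2 carries a minor triad in major keys, so the destination is E major.
Check: the diatonic triads of E major are E (I), F#m (ii), G#m (iii), A (IV), B (V), C#m (vi), D#dim (vii°) — F#m is indeed ii.

E major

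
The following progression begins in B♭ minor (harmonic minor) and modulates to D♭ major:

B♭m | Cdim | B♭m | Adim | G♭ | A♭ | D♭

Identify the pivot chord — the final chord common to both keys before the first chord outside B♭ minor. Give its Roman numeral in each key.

Chords diatonic to B♭ minor: B♭m, Cdim, D♭aug, E♭m, F, G♭, Adim.
Reading the progression, the first chord not in that set is A♭, so the modulation leaves B♭ minor there.
The chord immediately before A♭ is G♭, which is diatonic to both keys: VI in B♭ minor and IV in D♭ major.

G♭ — VI in B♭ minor, IV in D♭ major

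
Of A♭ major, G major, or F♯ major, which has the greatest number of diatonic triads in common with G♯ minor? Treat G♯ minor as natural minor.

F♯ major

Triads of G♯ minor (natural minor): G♯m (i), A♯dim (ii°), B (III), C♯m (iv), D♯m (v), E (VI), F♯ (VII).
A♭ major shares 0: none.
G major shares 0: none.
F♯ major shares 4: G♯m, B, D♯m, F♯.
The most common triads (4) are shared with F♯ major.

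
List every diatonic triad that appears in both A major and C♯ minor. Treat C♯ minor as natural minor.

A, C♯m, E, F♯m

Triads in A major: A (I), Bm (ii), C♯m (iii), D (IV), E (V), F♯m (vi), G♯dim (vii°).
Triads in C♯ minor (natural minor): C♯m (i), D♯dim (ii°), E (III), F♯m (iv), G♯m (v), A (VI), B (VII).
Shared triads with their functions: A (I in A major, VI in C♯ minor); C♯m (iii in A major, i in C♯ minor); E (V in A major, III in C♯ minor); F♯m (vi in A major, iv in C♯ minor).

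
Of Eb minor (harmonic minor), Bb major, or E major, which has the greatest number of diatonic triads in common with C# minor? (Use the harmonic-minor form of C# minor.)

Triads of C# minor (harmonic minor): C# minor (i), D# diminished (ii°), E augmented (III+), F# minor (iv), G# major (V), A major (VI), B# diminished (vii°).
Eb minor (harmonic minor) shares 0: none.
Bb major shares 0: none.
E major shares 4: C#m, D#dim, F#m, A.
The most common triads (4) are shared with E major.

E major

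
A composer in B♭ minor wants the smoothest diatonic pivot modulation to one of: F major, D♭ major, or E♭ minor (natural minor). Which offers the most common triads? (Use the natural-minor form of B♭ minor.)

Triads of B♭ minor (natural minor): B♭m (i), Cdim (ii°), D♭ (III), E♭m (iv), Fm (v), G♭ (VI), A♭ (VII).
F major shares 0: none.
D♭ major shares 7: B♭m, Cdim, D♭, E♭m, Fm, G♭, A♭.
E♭ minor (natural minor) shares 4: B♭m, D♭, E♭m, G♭.
The most common triads (7) are shared with D♭ major.

D♭ major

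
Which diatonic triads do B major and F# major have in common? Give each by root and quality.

B, D#m, F#, G#m

Triads in B major: B (I), C#m (ii), D#m (iii), E (IV), F# (V), G#m (vi), A#dim (vii°).
Triads in F# major: F# (I), G#m (ii), A#m (iii), B (IV), C# (V), D#m (vi), E#dim (vii°).
Shared triads with their functions: B (I in B major, IV in F# major); D#m (iii in B major, vi in F# major); F# (V in B major, I in F# major); G#m (vi in B major, ii in F# major).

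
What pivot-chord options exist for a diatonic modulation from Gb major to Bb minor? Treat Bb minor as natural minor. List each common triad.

Triads in Gb major: Gb (I), Abm (ii), Bbm (iii), Cb (IV), Db (V), Ebm (vi), Fdim (vii°).
Triads in Bb minor (natural minor): Bbm (i), Cdim (ii°), Db (III), Ebm (iv), Fm (v), Gb (VI), Ab (VII).
Shared triads with their functions: Gb (I in Gb major, VI in Bb minor); Bbm (iii in Gb major, i in Bb minor); Db (V in Gb major, III in Bb minor); Ebm (vi in Gb major, iv in Bb minor).

Gb, Bbm, Db, Ebm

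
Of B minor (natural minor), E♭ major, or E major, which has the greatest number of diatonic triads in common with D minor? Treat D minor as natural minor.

Triads of D minor (natural minor): Dm (i), Edim (ii°), F (III), Gm (iv), Am (v), B♭ (VI), C (VII).
B minor (natural minor) shares 0: none.
E♭ major shares 2: Gm, B♭.
E major shares 0: none.
The most common triads (2) are shared with E♭ major.

E♭ major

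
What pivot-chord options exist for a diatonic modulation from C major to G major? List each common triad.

C, Em, G, Am

Triads in C major: C major (I), D minor (ii), E minor (iii), F major (IV), G major (V), A minor (vi), B diminished (vii°).
Triads in G major: G major (I), A minor (ii), B minor (iii), C major (IV), D major (V), E minor (vi), F# diminished (vii°).
Shared triads with their functions: C major (I in C major, IV in G major); E minor (iii in C major, vi in G major); G major (V in C major, I in G major); A minor (vi in C major, ii in G major).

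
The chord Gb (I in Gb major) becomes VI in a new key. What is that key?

The numeral VI denotes a major triad on scale degree 6. With Gb on degree 6, the tonic of the new key is Bb.
Degree 6 carries a major triad in minor keys, so the destination is Bb minor.
Check: the diatonic triads of Bb minor (natural minor) are Bbm (i), Cdim (ii°), Db (III), Ebm (iv), Fm (v), Gb (VI), Ab (VII) — Gb is indeed VI.

Bb minor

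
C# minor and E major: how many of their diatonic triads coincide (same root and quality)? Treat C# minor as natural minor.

7

Diatonic triads of C# minor (natural minor): C#m (i), D#dim (ii°), E (III), F#m (iv), G#m (v), A (VI), B (VII).
Diatonic triads of E major: E (I), F#m (ii), G#m (iii), A (IV), B (V), C#m (vi), D#dim (vii°).
Matching root and quality in both lists: C#m, D#dim, E, F#m, G#m, A, B.
That gives 7 common triads.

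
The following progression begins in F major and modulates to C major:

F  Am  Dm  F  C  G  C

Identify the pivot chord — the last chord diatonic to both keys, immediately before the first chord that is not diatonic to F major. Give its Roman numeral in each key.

Chords diatonic to F major: F, Gm, Am, Bb, C, Dm, Edim.
Reading the progression, the first chord not in that set is G, so the modulation leaves F major there.
The chord immediately before G is C, which is diatonic to both keys: V in F major and I in C major.

C — V in F major, I in C major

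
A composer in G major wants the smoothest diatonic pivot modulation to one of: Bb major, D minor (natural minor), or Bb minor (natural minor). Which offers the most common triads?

Triads of G major: G major (I), A minor (ii), B minor (iii), C major (IV), D major (V), E minor (vi), F# diminished (vii°).
Bb major shares 0: none.
D minor (natural minor) shares 2: Am, C.
Bb minor (natural minor) shares 0: none.
The most common triads (2) are shared with D minor.

D minor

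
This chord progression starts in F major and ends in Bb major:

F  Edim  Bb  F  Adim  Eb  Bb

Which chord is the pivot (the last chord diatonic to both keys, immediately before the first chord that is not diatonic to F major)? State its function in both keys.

F — I in F major, V in Bb major

Chords diatonic to F major: F, Gm, Am, Bb, C, Dm, Edim.
Reading the progression, the first chord not in that set is Adim, so the modulation leaves F major there.
The chord immediately before Adim is F, which is diatonic to both keys: I in F major and V in Bb major.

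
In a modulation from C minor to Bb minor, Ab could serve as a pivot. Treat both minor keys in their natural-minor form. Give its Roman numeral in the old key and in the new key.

The scale of C minor (natural minor) is C D Eb F G Ab Bb; Ab is degree 6, and the triad built there (Ab-C-Eb) is major, so it is VI.
The scale of Bb minor (natural minor) is Bb C Db Eb F Gb Ab; Ab is degree 7, and the triad built there (Ab-C-Eb) is major, so it is VII.

VI in C minor; VII in Bb minor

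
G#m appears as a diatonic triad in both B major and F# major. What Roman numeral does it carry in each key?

vi in B major; ii in F# major

The scale of B major is B C# D# E F# G# A#; G# is degree 6, and the triad built there (G#-B-D#) is minor, so it is vi.
The scale of F# major is F# G# A# B C# D# E#; G# is degree 2, and the triad built there (G#-B-D#) is minor, so it is ii.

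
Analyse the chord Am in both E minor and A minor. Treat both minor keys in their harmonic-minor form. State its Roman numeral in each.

The scale of E minor (harmonic minor) is E F# G A B C D#; A is degree 4, and the triad built there (A-C-E) is minor, so it is iv.
The scale of A minor (harmonic minor) is A B C D E F G#; A is degree 1, and the triad built there (A-C-E) is minor, so it is i.

iv in E minor; i in A minor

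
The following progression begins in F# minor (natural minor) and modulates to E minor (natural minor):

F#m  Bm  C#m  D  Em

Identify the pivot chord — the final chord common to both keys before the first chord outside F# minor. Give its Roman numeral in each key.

Chords diatonic to F# minor: F#m, G#dim, A, Bm, C#m, D, E.
Reading the progression, the first chord not in that set is Em, so the modulation leaves F# minor there.
The chord immediately before Em is D, which is diatonic to both keys: VI in F# minor and VII in E minor.

D — VI in F# minor, VII in E minor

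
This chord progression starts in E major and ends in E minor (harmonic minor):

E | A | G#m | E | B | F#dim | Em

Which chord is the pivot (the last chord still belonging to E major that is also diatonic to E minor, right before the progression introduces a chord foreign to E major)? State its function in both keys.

Chords diatonic to E major: E, F#m, G#m, A, B, C#m, D#dim.
Reading the progression, the first chord not in that set is F#dim, so the modulation leaves E major there.
The chord immediately before F#dim is B, which is diatonic to both keys: V in E major and V in E minor.

B — V in E major, V in E minor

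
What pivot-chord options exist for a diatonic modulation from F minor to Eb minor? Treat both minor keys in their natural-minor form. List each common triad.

Bbm, Db

Triads in F minor (natural minor): Fm (i), Gdim (ii°), Ab (III), Bbm (iv), Cm (v), Db (VI), Eb (VII).
Triads in Eb minor (natural minor): Ebm (i), Fdim (ii°), Gb (III), Abm (iv), Bbm (v), Cb (VI), Db (VII).
Shared triads with their functions: Bbm (iv in F minor, v in Eb minor); Db (VI in F minor, VII in Eb minor).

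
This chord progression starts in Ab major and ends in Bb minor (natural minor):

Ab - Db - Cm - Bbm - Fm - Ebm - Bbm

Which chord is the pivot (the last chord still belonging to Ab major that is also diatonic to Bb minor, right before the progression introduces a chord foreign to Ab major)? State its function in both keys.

Fm — vi in Ab major, v in Bb minor

Chords diatonic to Ab major: Ab, Bbm, Cm, Db, Eb, Fm, Gdim.
Reading the progression, the first chord not in that set is Ebm, so the modulation leaves Ab major there.
The chord immediately before Ebm is Fm, which is diatonic to both keys: vi in Ab major and v in Bb minor.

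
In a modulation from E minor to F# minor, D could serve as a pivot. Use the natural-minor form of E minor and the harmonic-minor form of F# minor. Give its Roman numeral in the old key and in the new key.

The scale of E minor (natural minor) is E F# G A B C D; D is degree 7, and the triad built there (D-F#-A) is major, so it is VII.
The scale of F# minor (harmonic minor) is F# G# A B C# D E#; D is degree 6, and the triad built there (D-F#-A) is major, so it is VI.

VII in E minor; VI in F# minor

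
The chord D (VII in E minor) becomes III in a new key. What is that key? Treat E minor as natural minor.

B minor

The numeral III denotes a major triad on scale degree 3. With D on degree 3, the tonic of the new key is B.
Degree 3 carries a major triad in natural-minor keys, so the destination is B minor.
Check: the diatonic triads of B minor (natural minor) are Bm (i), C♯dim (ii°), D (III), Em (iv), F♯m (v), G (VI), A (VII) — D is indeed III.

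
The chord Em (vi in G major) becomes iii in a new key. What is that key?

The numeral iii denotes a minor triad on scale degree 3. With E on degree 3, the tonic of the new key is C.
Degree 3 carries a minor triad in major keys, so the destination is C major.
Check: the diatonic triads of C major are C (I), Dm (ii), Em (iii), F (IV), G (V), Am (vi), Bdim (vii°) — Em is indeed iii.

C major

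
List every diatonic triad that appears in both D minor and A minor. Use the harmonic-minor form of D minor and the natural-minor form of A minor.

Triads in D minor (harmonic minor): D minor (i), E diminished (ii°), F augmented (III+), G minor (iv), A major (V), Bb major (VI), C# diminished (vii°).
Triads in A minor (natural minor): A minor (i), B diminished (ii°), C major (III), D minor (iv), E minor (v), F major (VI), G major (VII).
Shared triads with their functions: D minor (i in D minor, iv in A minor).

Dm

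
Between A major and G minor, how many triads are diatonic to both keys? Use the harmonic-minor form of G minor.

1

Diatonic triads of A major: A (I), Bm (ii), C♯m (iii), D (IV), E (V), F♯m (vi), G♯dim (vii°).
Diatonic triads of G minor (harmonic minor): Gm (i), Adim (ii°), B♭aug (III+), Cm (iv), D (V), E♭ (VI), F♯dim (vii°).
Matching root and quality in both lists: D.
That gives 1 common triad.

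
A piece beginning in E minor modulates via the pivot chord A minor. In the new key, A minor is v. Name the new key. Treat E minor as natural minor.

D minor

The numeral v denotes a minor triad on scale degree 5. With A on degree 5, the tonic of the new key is D.
Degree 5 carries a minor triad in natural-minor keys, so the destination is D minor.
Check: the diatonic triads of D minor (natural minor) are Dm (i), Edim (ii°), F (III), Gm (iv), Am (v), B♭ (VI), C (VII) — A minor is indeed v.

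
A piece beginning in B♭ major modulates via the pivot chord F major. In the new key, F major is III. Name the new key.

The numeral III denotes a major triad on scale degree 3. With F on degree 3, the tonic of the new key is D.
Degree 3 carries a major triad in natural-minor keys, so the destination is D minor.
Check: the diatonic triads of D minor (natural minor) are Dm (i), Edim (ii°), F (III), Gm (iv), Am (v), B♭ (VI), C (VII) — F major is indeed III.

D minor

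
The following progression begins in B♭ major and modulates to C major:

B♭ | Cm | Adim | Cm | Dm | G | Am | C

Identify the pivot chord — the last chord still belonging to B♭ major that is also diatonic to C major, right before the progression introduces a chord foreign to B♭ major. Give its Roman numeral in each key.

Dm — iii in B♭ major, ii in C major

Chords diatonic to B♭ major: B♭, Cm, Dm, E♭, F, Gm, Adim.
Reading the progression, the first chord not in that set is G, so the modulation leaves B♭ major there.
The chord immediately before G is Dm, which is diatonic to both keys: iii in B♭ major and ii in C major.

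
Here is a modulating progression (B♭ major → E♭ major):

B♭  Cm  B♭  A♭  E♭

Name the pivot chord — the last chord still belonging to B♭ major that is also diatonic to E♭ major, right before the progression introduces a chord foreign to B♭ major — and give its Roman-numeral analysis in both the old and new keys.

Chords diatonic to B♭ major: B♭, Cm, Dm, E♭, F, Gm, Adim.
Reading the progression, the first chord not in that set is A♭, so the modulation leaves B♭ major there.
The chord immediately before A♭ is B♭, which is diatonic to both keys: I in B♭ major and V in E♭ major.

B♭ — I in B♭ major, V in E♭ major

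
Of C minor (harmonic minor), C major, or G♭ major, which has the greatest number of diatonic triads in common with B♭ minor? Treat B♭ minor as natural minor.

Triads of B♭ minor (natural minor): B♭m (i), Cdim (ii°), D♭ (III), E♭m (iv), Fm (v), G♭ (VI), A♭ (VII).
C minor (harmonic minor) shares 2: Fm, A♭.
C major shares 0: none.
G♭ major shares 4: B♭m, D♭, E♭m, G♭.
The most common triads (4) are shared with G♭ major.

G♭ major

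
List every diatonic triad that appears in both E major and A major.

E, F#m, A, C#m

Triads in E major: E (I), F#m (ii), G#m (iii), A (IV), B (V), C#m (vi), D#dim (vii°).
Triads in A major: A (I), Bm (ii), C#m (iii), D (IV), E (V), F#m (vi), G#dim (vii°).
Shared triads with their functions: E (I in E major, V in A major); F#m (ii in E major, vi in A major); A (IV in E major, I in A major); C#m (vi in E major, iii in A major).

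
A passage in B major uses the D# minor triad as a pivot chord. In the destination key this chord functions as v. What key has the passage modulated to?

The numeral v denotes a minor triad on scale degree 5. With D# on degree 5, the tonic of the new key is G#.
Degree 5 carries a minor triad in natural-minor keys, so the destination is G# minor.
Check: the diatonic triads of G# minor (natural minor) are G#m (i), A#dim (ii°), B (III), C#m (iv), D#m (v), E (VI), F# (VII) — D# minor is indeed v.

G# minor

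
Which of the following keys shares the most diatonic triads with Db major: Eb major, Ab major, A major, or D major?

Triads of Db major: Db (I), Ebm (ii), Fm (iii), Gb (IV), Ab (V), Bbm (vi), Cdim (vii°).
Eb major shares 2: Fm, Ab.
Ab major shares 4: Db, Fm, Ab, Bbm.
A major shares 0: none.
D major shares 0: none.
The most common triads (4) are shared with Ab major.

Ab major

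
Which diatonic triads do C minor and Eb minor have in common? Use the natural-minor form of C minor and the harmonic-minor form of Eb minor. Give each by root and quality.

Triads in C minor (natural minor): Cm (i), Ddim (ii°), Eb (III), Fm (iv), Gm (v), Ab (VI), Bb (VII).
Triads in Eb minor (harmonic minor): Ebm (i), Fdim (ii°), Gbaug (III+), Abm (iv), Bb (V), Cb (VI), Ddim (vii°).
Shared triads with their functions: Ddim (ii° in C minor, vii° in Eb minor); Bb (VII in C minor, V in Eb minor).

Ddim, Bb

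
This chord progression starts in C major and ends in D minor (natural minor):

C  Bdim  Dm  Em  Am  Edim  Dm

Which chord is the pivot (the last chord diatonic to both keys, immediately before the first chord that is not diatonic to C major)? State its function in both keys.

Chords diatonic to C major: C, Dm, Em, F, G, Am, Bdim.
Reading the progression, the first chord not in that set is Edim, so the modulation leaves C major there.
The chord immediately before Edim is Am, which is diatonic to both keys: vi in C major and v in D minor.

Am — vi in C major, v in D minor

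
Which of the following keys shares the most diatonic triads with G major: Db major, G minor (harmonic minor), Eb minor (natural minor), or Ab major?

G minor

Triads of G major: G major (I), A minor (ii), B minor (iii), C major (IV), D major (V), E minor (vi), F# diminished (vii°).
Db major shares 0: none.
G minor (harmonic minor) shares 2: D, F#dim.
Eb minor (natural minor) shares 0: none.
Ab major shares 0: none.
The most common triads (2) are shared with G minor.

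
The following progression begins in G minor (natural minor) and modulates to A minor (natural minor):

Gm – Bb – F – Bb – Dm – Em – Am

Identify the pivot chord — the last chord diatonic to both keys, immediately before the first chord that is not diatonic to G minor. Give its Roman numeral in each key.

Dm — v in G minor, iv in A minor

Chords diatonic to G minor: Gm, Adim, Bb, Cm, Dm, Eb, F.
Reading the progression, the first chord not in that set is Em, so the modulation leaves G minor there.
The chord immediately before Em is Dm, which is diatonic to both keys: v in G minor and iv in A minor.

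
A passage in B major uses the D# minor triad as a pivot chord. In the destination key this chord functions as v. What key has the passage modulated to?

G# minor

The numeral v denotes a minor triad on scale degree 5. With D# on degree 5, the tonic of the new key is G#.
Degree 5 carries a minor triad in natural-minor keys, so the destination is G# minor.
Check: the diatonic triads of G# minor (natural minor) are G#m (i), A#dim (ii°), B (III), C#m (iv), D#m (v), E (VI), F# (VII) — D# minor is indeed v.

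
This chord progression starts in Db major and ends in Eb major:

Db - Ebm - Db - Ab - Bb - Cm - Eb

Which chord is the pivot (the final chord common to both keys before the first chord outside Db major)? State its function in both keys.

Chords diatonic to Db major: Db, Ebm, Fm, Gb, Ab, Bbm, Cdim.
Reading the progression, the first chord not in that set is Bb, so the modulation leaves Db major there.
The chord immediately before Bb is Ab, which is diatonic to both keys: V in Db major and IV in Eb major.

Ab — V in Db major, IV in Eb major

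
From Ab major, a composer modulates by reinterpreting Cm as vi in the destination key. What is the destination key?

Eb major

The numeral vi denotes a minor triad on scale degree 6. With C on degree 6, the tonic of the new key is Eb.
Degree 6 carries a minor triad in major keys, so the destination is Eb major.
Check: the diatonic triads of Eb major are Eb (I), Fm (ii), Gm (iii), Ab (IV), Bb (V), Cm (vi), Ddim (vii°) — Cm is indeed vi.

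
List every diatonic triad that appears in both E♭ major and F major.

Triads in E♭ major: E♭ (I), Fm (ii), Gm (iii), A♭ (IV), B♭ (V), Cm (vi), Ddim (vii°).
Triads in F major: F (I), Gm (ii), Am (iii), B♭ (IV), C (V), Dm (vi), Edim (vii°).
Shared triads with their functions: Gm (iii in E♭ major, ii in F major); B♭ (V in E♭ major, IV in F major).

Gm, B♭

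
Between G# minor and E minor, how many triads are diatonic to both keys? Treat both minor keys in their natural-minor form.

Diatonic triads of G# minor (natural minor): G#m (i), A#dim (ii°), B (III), C#m (iv), D#m (v), E (VI), F# (VII).
Diatonic triads of E minor (natural minor): Em (i), F#dim (ii°), G (III), Am (iv), Bm (v), C (VI), D (VII).
No triad has the same root and quality in both keys.

0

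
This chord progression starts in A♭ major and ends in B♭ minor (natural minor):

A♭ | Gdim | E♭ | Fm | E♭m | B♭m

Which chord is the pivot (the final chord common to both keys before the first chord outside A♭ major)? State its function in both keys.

Fm — vi in A♭ major, v in B♭ minor

Chords diatonic to A♭ major: A♭, B♭m, Cm, D♭, E♭, Fm, Gdim.
Reading the progression, the first chord not in that set is E♭m, so the modulation leaves A♭ major there.
The chord immediately before E♭m is Fm, which is diatonic to both keys: vi in A♭ major and v in B♭ minor.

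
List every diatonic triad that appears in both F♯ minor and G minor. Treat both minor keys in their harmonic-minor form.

D

Triads in F♯ minor (harmonic minor): F♯m (i), G♯dim (ii°), Aaug (III+), Bm (iv), C♯ (V), D (VI), E♯dim (vii°).
Triads in G minor (harmonic minor): Gm (i), Adim (ii°), B♭aug (III+), Cm (iv), D (V), E♭ (VI), F♯dim (vii°).
Shared triads with their functions: D (VI in F♯ minor, V in G minor).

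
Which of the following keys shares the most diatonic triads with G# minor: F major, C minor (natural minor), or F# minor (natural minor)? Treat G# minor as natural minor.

Triads of G# minor (natural minor): G#m (i), A#dim (ii°), B (III), C#m (iv), D#m (v), E (VI), F# (VII).
F major shares 0: none.
C minor (natural minor) shares 0: none.
F# minor (natural minor) shares 2: C#m, E.
The most common triads (2) are shared with F# minor.

F# minor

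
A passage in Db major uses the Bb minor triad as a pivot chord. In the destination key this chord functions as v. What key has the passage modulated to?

The numeral v denotes a minor triad on scale degree 5. With Bb on degree 5, the tonic of the new key is Eb.
Degree 5 carries a minor triad in natural-minor keys, so the destination is Eb minor.
Check: the diatonic triads of Eb minor (natural minor) are Ebm (i), Fdim (ii°), Gb (III), Abm (iv), Bbm (v), Cb (VI), Db (VII) — Bb minor is indeed v.

Eb minor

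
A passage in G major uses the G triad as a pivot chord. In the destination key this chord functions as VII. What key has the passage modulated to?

A minor

The numeral VII denotes a major triad on scale degree 7. With G on degree 7, the tonic of the new key is A.
Degree 7 carries a major triad in natural-minor keys, so the destination is A minor.
Check: the diatonic triads of A minor (natural minor) are Am (i), Bdim (ii°), C (III), Dm (iv), Em (v), F (VI), G (VII) — G is indeed VII.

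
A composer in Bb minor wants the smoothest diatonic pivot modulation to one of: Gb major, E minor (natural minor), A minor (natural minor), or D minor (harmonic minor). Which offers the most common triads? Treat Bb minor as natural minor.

Triads of Bb minor (natural minor): Bbm (i), Cdim (ii°), Db (III), Ebm (iv), Fm (v), Gb (VI), Ab (VII).
Gb major shares 4: Bbm, Db, Ebm, Gb.
E minor (natural minor) shares 0: none.
A minor (natural minor) shares 0: none.
D minor (harmonic minor) shares 0: none.
The most common triads (4) are shared with Gb major.

Gb major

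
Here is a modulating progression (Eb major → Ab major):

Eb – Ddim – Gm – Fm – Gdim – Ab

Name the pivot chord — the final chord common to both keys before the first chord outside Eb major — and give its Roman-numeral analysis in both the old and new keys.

Fm — ii in Eb major, vi in Ab major

Chords diatonic to Eb major: Eb, Fm, Gm, Ab, Bb, Cm, Ddim.
Reading the progression, the first chord not in that set is Gdim, so the modulation leaves Eb major there.
The chord immediately before Gdim is Fm, which is diatonic to both keys: ii in Eb major and vi in Ab major.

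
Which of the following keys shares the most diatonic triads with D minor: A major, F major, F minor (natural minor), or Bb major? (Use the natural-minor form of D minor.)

Triads of D minor (natural minor): D minor (i), E diminished (ii°), F major (III), G minor (iv), A minor (v), Bb major (VI), C major (VII).
A major shares 0: none.
F major shares 7: Dm, Edim, F, Gm, Am, Bb, C.
F minor (natural minor) shares 0: none.
Bb major shares 4: Dm, F, Gm, Bb.
The most common triads (7) are shared with F major.

F major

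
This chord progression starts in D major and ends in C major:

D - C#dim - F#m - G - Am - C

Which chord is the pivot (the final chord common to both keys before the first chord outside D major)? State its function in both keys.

Chords diatonic to D major: D, Em, F#m, G, A, Bm, C#dim.
Reading the progression, the first chord not in that set is Am, so the modulation leaves D major there.
The chord immediately before Am is G, which is diatonic to both keys: IV in D major and V in C major.

G — IV in D major, V in C major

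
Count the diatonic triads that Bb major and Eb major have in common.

Diatonic triads of Bb major: Bb (I), Cm (ii), Dm (iii), Eb (IV), F (V), Gm (vi), Adim (vii°).
Diatonic triads of Eb major: Eb (I), Fm (ii), Gm (iii), Ab (IV), Bb (V), Cm (vi), Ddim (vii°).
Matching root and quality in both lists: Bb, Cm, Eb, Gm.
That gives 4 common triads.

4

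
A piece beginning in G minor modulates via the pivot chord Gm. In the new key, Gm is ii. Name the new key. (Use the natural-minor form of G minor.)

F major

The numeral ii denotes a minor triad on scale degree 2. With G on degree 2, the tonic of the new key is F.
Degree 2 carries a minor triad in major keys, so the destination is F major.
Check: the diatonic triads of F major are F (I), Gm (ii), Am (iii), B♭ (IV), C (V), Dm (vi), Edim (vii°) — Gm is indeed ii.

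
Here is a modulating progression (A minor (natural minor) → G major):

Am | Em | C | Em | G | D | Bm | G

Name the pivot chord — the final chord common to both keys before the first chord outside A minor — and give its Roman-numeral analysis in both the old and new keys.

G — VII in A minor, I in G major

Chords diatonic to A minor: Am, Bdim, C, Dm, Em, F, G.
Reading the progression, the first chord not in that set is D, so the modulation leaves A minor there.
The chord immediately before D is G, which is diatonic to both keys: VII in A minor and I in G major.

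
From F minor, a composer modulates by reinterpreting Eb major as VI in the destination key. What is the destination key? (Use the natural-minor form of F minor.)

The numeral VI denotes a major triad on scale degree 6. With Eb on degree 6, the tonic of the new key is G.
Degree 6 carries a major triad in minor keys, so the destination is G minor.
Check: the diatonic triads of G minor (natural minor) are Gm (i), Adim (ii°), Bb (III), Cm (iv), Dm (v), Eb (VI), F (VII) — Eb major is indeed VI.

G minor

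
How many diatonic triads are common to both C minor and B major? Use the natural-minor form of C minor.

0

Diatonic triads of C minor (natural minor): Cm (i), Ddim (ii°), Eb (III), Fm (iv), Gm (v), Ab (VI), Bb (VII).
Diatonic triads of B major: B (I), C#m (ii), D#m (iii), E (IV), F# (V), G#m (vi), A#dim (vii°).
No triad has the same root and quality in both keys.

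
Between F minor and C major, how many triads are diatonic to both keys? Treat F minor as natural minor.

Diatonic triads of F minor (natural minor): Fm (i), Gdim (ii°), Ab (III), Bbm (iv), Cm (v), Db (VI), Eb (VII).
Diatonic triads of C major: C (I), Dm (ii), Em (iii), F (IV), G (V), Am (vi), Bdim (vii°).
No triad has the same root and quality in both keys.

0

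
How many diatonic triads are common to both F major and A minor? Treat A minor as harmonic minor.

Diatonic triads of F major: F (I), Gm (ii), Am (iii), Bb (IV), C (V), Dm (vi), Edim (vii°).
Diatonic triads of A minor (harmonic minor): Am (i), Bdim (ii°), Caug (III+), Dm (iv), E (V), F (VI), G#dim (vii°).
Matching root and quality in both lists: F, Am, Dm.
That gives 3 common triads.

3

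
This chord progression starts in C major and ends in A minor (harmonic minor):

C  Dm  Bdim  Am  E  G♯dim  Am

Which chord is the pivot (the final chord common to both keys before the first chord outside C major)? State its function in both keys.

Am — vi in C major, i in A minor

Chords diatonic to C major: C, Dm, Em, F, G, Am, Bdim.
Reading the progression, the first chord not in that set is E, so the modulation leaves C major there.
The chord immediately before E is Am, which is diatonic to both keys: vi in C major and i in A minor.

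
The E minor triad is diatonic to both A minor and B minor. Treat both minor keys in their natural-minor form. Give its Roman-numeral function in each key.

The scale of A minor (natural minor) is A B C D E F G; E is degree 5, and the triad built there (E-G-B) is minor, so it is v.
The scale of B minor (natural minor) is B C♯ D E F♯ G A; E is degree 4, and the triad built there (E-G-B) is minor, so it is iv.

v in A minor; iv in B minor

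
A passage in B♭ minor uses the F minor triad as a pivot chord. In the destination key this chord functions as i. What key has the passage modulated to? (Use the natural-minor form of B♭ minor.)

F minor

The numeral i denotes a minor triad on scale degree 1. With F on degree 1, the tonic of the new key is F.
Degree 1 carries a minor triad in minor keys, so the destination is F minor.
Check: the diatonic triads of F minor (natural minor) are Fm (i), Gdim (ii°), A♭ (III), B♭m (iv), Cm (v), D♭ (VI), E♭ (VII) — F minor is indeed i.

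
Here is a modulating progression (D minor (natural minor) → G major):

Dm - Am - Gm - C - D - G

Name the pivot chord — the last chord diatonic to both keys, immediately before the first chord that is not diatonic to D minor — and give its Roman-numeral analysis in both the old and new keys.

C — VII in D minor, IV in G major

Chords diatonic to D minor: Dm, Edim, F, Gm, Am, B♭, C.
Reading the progression, the first chord not in that set is D, so the modulation leaves D minor there.
The chord immediately before D is C, which is diatonic to both keys: VII in D minor and IV in G major.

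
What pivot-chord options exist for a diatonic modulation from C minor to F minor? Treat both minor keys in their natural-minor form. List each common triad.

Cm, Eb, Fm, Ab

Triads in C minor (natural minor): Cm (i), Ddim (ii°), Eb (III), Fm (iv), Gm (v), Ab (VI), Bb (VII).
Triads in F minor (natural minor): Fm (i), Gdim (ii°), Ab (III), Bbm (iv), Cm (v), Db (VI), Eb (VII).
Shared triads with their functions: Cm (i in C minor, v in F minor); Eb (III in C minor, VII in F minor); Fm (iv in C minor, i in F minor); Ab (VI in C minor, III in F minor).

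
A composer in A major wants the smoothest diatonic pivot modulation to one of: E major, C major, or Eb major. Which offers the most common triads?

Triads of A major: A major (I), B minor (ii), C# minor (iii), D major (IV), E major (V), F# minor (vi), G# diminished (vii°).
E major shares 4: A, C#m, E, F#m.
C major shares 0: none.
Eb major shares 0: none.
The most common triads (4) are shared with E major.

E major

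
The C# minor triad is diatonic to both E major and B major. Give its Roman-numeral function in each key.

vi in E major; ii in B major

The scale of E major is E F# G# A B C# D#; C# is degree 6, and the triad built there (C#-E-G#) is minor, so it is vi.
The scale of B major is B C# D# E F# G# A#; C# is degree 2, and the triad built there (C#-E-G#) is minor, so it is ii.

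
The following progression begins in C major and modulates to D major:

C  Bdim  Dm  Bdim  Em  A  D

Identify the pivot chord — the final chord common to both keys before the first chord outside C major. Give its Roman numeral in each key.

Em — iii in C major, ii in D major

Chords diatonic to C major: C, Dm, Em, F, G, Am, Bdim.
Reading the progression, the first chord not in that set is A, so the modulation leaves C major there.
The chord immediately before A is Em, which is diatonic to both keys: iii in C major and ii in D major.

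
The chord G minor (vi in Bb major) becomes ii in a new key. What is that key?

The numeral ii denotes a minor triad on scale degree 2. With G on degree 2, the tonic of the new key is F.
Degree 2 carries a minor triad in major keys, so the destination is F major.
Check: the diatonic triads of F major are F (I), Gm (ii), Am (iii), Bb (IV), C (V), Dm (vi), Edim (vii°) — G minor is indeed ii.

F major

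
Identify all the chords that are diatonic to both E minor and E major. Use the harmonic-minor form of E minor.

Triads in E minor (harmonic minor): E minor (i), F# diminished (ii°), G augmented (III+), A minor (iv), B major (V), C major (VI), D# diminished (vii°).
Triads in E major: E major (I), F# minor (ii), G# minor (iii), A major (IV), B major (V), C# minor (vi), D# diminished (vii°).
Shared triads with their functions: B major (V in E minor, V in E major); D# diminished (vii° in E minor, vii° in E major).

B, D#dim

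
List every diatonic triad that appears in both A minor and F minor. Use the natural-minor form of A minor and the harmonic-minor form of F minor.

Triads in A minor (natural minor): Am (i), Bdim (ii°), C (III), Dm (iv), Em (v), F (VI), G (VII).
Triads in F minor (harmonic minor): Fm (i), Gdim (ii°), A♭aug (III+), B♭m (iv), C (V), D♭ (VI), Edim (vii°).
Shared triads with their functions: C (III in A minor, V in F minor).

C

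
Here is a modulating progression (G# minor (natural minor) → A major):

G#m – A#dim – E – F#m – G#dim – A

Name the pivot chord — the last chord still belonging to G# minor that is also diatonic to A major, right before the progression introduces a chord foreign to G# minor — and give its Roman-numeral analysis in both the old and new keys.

E — VI in G# minor, V in A major

Chords diatonic to G# minor: G#m, A#dim, B, C#m, D#m, E, F#.
Reading the progression, the first chord not in that set is F#m, so the modulation leaves G# minor there.
The chord immediately before F#m is E, which is diatonic to both keys: VI in G# minor and V in A major.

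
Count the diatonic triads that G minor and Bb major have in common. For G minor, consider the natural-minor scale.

7

Diatonic triads of G minor (natural minor): Gm (i), Adim (ii°), Bb (III), Cm (iv), Dm (v), Eb (VI), F (VII).
Diatonic triads of Bb major: Bb (I), Cm (ii), Dm (iii), Eb (IV), F (V), Gm (vi), Adim (vii°).
Matching root and quality in both lists: Gm, Adim, Bb, Cm, Dm, Eb, F.
That gives 7 common triads.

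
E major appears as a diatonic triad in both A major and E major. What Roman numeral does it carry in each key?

The scale of A major is A B C# D E F# G#; E is degree 5, and the triad built there (E-G#-B) is major, so it is V.
The scale of E major is E F# G# A B C# D#; E is degree 1, and the triad built there (E-G#-B) is major, so it is I.

V in A major; I in E major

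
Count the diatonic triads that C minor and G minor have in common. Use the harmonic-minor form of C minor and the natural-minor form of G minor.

Diatonic triads of C minor (harmonic minor): Cm (i), Ddim (ii°), E♭aug (III+), Fm (iv), G (V), A♭ (VI), Bdim (vii°).
Diatonic triads of G minor (natural minor): Gm (i), Adim (ii°), B♭ (III), Cm (iv), Dm (v), E♭ (VI), F (VII).
Matching root and quality in both lists: Cm.
That gives 1 common triad.

1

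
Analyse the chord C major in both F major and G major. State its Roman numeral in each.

V in F major; IV in G major

The scale of F major is F G A B♭ C D E; C is degree 5, and the triad built there (C-E-G) is major, so it is V.
The scale of G major is G A B C D E F♯; C is degree 4, and the triad built there (C-E-G) is major, so it is IV.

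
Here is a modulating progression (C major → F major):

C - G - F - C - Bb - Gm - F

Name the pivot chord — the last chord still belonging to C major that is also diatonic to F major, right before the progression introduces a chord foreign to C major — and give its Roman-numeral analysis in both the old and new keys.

Chords diatonic to C major: C, Dm, Em, F, G, Am, Bdim.
Reading the progression, the first chord not in that set is Bb, so the modulation leaves C major there.
The chord immediately before Bb is C, which is diatonic to both keys: I in C major and V in F major.

C — I in C major, V in F major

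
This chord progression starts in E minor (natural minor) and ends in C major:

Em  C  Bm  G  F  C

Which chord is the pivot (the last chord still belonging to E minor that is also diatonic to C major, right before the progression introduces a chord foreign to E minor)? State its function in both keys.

G — III in E minor, V in C major

Chords diatonic to E minor: Em, F#dim, G, Am, Bm, C, D.
Reading the progression, the first chord not in that set is F, so the modulation leaves E minor there.
The chord immediately before F is G, which is diatonic to both keys: III in E minor and V in C major.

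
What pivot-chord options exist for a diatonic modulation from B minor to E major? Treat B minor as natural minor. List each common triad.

F#m, A

Triads in B minor (natural minor): Bm (i), C#dim (ii°), D (III), Em (iv), F#m (v), G (VI), A (VII).
Triads in E major: E (I), F#m (ii), G#m (iii), A (IV), B (V), C#m (vi), D#dim (vii°).
Shared triads with their functions: F#m (v in B minor, ii in E major); A (VII in B minor, IV in E major).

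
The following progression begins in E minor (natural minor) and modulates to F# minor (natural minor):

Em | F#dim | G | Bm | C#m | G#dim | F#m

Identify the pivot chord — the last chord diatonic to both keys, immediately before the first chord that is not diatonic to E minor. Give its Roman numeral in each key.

Chords diatonic to E minor: Em, F#dim, G, Am, Bm, C, D.
Reading the progression, the first chord not in that set is C#m, so the modulation leaves E minor there.
The chord immediately before C#m is Bm, which is diatonic to both keys: v in E minor and iv in F# minor.

Bm — v in E minor, iv in F# minor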